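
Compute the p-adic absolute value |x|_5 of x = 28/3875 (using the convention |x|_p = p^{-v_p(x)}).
|28/3875|_5 = 125

Step 1 — compute v_5(x) by factoring powers of 5 out of the numerator and denominator: v_5(28/3875) = -3. Step 2 — apply |x|_p = p^{-v_p(x)} = 5^{3} = 125.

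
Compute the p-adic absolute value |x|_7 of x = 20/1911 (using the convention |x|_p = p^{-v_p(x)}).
|20/1911|_7 = 49

Step 1 — compute v_7(x) by factoring powers of 7 out of the numerator and denominator: v_7(20/1911) = -2. Step 2 — apply |x|_p = p^{-v_p(x)} = 7^{2} = 49.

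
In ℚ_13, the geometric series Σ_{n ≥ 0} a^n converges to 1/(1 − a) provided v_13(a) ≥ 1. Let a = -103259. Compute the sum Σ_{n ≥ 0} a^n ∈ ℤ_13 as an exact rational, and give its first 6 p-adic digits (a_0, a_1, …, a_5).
Σ a^n = 1/(1 − a) = 1/103260;  first 6 digits = (1, 0, 0, 5, 9, 12)

v_13(a) = 3 ≥ 1, so the series converges in ℤ_13 to 1/(1 − a) = 1/(1 − (-103259)) = 1/103260. Expand this rational in ℤ_13: compute digits iteratively via d_i = x_i mod 13, x_{i+1} = (x_i − d_i)/13. The first 6 digits are (1, 0, 0, 5, 9, 12).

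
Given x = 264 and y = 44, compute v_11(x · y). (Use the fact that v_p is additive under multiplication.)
v_11(11616) = 2

v_p(x) = 1 (factor: 264 = 11^1 · 24); v_p(y) = 1 (factor: 44 = 11^1 · 4). Additivity: v_p(xy) = v_p(x) + v_p(y) = 1 + 1 = 2. (Direct check: xy = 11616 = 11^2 · (96).)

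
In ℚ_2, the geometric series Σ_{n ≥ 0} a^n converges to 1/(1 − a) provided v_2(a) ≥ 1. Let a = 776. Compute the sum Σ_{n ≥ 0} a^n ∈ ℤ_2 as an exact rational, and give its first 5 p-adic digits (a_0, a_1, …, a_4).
Σ a^n = 1/(1 − a) = -1/775;  first 5 digits = (1, 0, 0, 1, 0)

v_2(a) = 3 ≥ 1, so the series converges in ℤ_2 to 1/(1 − a) = 1/(1 − 776) = -1/775. Expand this rational in ℤ_2: compute digits iteratively via d_i = x_i mod 2, x_{i+1} = (x_i − d_i)/2. The first 5 digits are (1, 0, 0, 1, 0).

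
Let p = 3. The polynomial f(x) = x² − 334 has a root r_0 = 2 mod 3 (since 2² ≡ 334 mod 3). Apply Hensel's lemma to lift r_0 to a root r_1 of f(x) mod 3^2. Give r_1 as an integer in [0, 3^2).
r_1 = 8 (mod 9)

Hensel's recurrence: r_{i+1} = r_i − f(r_i)·(f′(r_i))^{-1} mod 3^{i+2}, with f′(x) = 2x. Iterate:
  r_0 = 2 (mod 3)
  r_1 = 8 (mod 9)
Final: r_1 = 8, and one checks f(r_1) ≡ 0 mod 3^2.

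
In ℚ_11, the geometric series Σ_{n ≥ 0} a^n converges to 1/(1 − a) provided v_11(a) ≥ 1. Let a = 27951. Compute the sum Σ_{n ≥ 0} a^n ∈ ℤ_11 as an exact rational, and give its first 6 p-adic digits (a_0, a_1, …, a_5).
Σ a^n = 1/(1 − a) = -1/27950;  first 6 digits = (1, 0, 0, 10, 1, 0)

v_11(a) = 3 ≥ 1, so the series converges in ℤ_11 to 1/(1 − a) = 1/(1 − 27951) = -1/27950. Expand this rational in ℤ_11: compute digits iteratively via d_i = x_i mod 11, x_{i+1} = (x_i − d_i)/11. The first 6 digits are (1, 0, 0, 10, 1, 0).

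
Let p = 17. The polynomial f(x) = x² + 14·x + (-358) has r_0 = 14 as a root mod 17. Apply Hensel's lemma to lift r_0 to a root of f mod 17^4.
r_3 = 34762 (mod 83521)

Hensel: r_{i+1} = r_i − f(r_i)·(f′(r_i))^{-1} mod 17^{i+2}, f′(x) = 2x + 14. Iterate:
  r_0 = 14 (mod 17)
  r_1 = 82 (mod 289)
  r_2 = 371 (mod 4913)
  r_3 = 34762 (mod 83521)
Final: r = 34762 satisfies f(r) ≡ 0 mod 17^4.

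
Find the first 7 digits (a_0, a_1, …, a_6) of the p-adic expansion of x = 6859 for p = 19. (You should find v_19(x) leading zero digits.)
(a_0, …, a_6) = (0, 0, 0, 1, 0, 0, 0)

v_19(6859) = 3, so a_0 = ... = a_2 = 0. Factor out: x = 19^3 · u with u = 1 a unit in ℤ_19. Expand u iteratively via a_{v+i} = u_i mod 19, u_{i+1} = (u_i − a_{v+i})/19:
  u_0 = 1;  a_3 = 1;  u_1 = (u_0 − 1)/19 = 0
  u_1 = 0;  a_4 = 0;  u_2 = (u_1 − 0)/19 = 0
  u_2 = 0;  a_5 = 0;  u_3 = (u_2 − 0)/19 = 0
  u_3 = 0;  a_6 = 0;  u_4 = (u_3 − 0)/19 = 0
Digits: (0, 0, 0, 1, 0, 0, 0).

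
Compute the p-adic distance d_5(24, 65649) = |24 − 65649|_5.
d_5(24, 65649) = 1/3125

Step 1 — x − y = 24 − 65649 = -65625. Step 2 — v_5(-65625) = 5 (factor: -65625 = −(5^5 · 21); the sign does not affect v_p). Step 3 — |x − y|_5 = 5^{-5} = 1/3125.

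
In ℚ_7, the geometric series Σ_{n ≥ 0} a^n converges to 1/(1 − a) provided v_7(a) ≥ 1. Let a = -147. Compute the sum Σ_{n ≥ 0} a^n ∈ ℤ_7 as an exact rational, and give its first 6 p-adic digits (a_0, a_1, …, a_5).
Σ a^n = 1/(1 − a) = 1/148;  first 6 digits = (1, 0, 4, 6, 1, 1)

v_7(a) = 2 ≥ 1, so the series converges in ℤ_7 to 1/(1 − a) = 1/(1 − (-147)) = 1/148. Expand this rational in ℤ_7: compute digits iteratively via d_i = x_i mod 7, x_{i+1} = (x_i − d_i)/7. The first 6 digits are (1, 0, 4, 6, 1, 1).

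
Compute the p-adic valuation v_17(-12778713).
v_17(-12778713) = 5

v_17(n) is the largest exponent k such that 17^k divides n. Factor out: -12778713 = -17^5 · 9. (Sign doesn't affect v_p.) So v_17(-12778713) = 5.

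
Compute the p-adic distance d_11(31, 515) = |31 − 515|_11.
d_11(31, 515) = 1/121

Step 1 — x − y = 31 − 515 = -484. Step 2 — v_11(-484) = 2 (factor: -484 = −(11^2 · 4); the sign does not affect v_p). Step 3 — |x − y|_11 = 11^{-2} = 1/121.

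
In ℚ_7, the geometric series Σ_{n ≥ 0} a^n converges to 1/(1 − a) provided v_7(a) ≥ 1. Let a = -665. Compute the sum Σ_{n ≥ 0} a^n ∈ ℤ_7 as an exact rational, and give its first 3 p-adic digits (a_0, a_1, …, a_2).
Σ a^n = 1/(1 − a) = 1/666;  first 3 digits = (1, 3, 2)

v_7(a) = 1 ≥ 1, so the series converges in ℤ_7 to 1/(1 − a) = 1/(1 − (-665)) = 1/666. Expand this rational in ℤ_7: compute digits iteratively via d_i = x_i mod 7, x_{i+1} = (x_i − d_i)/7. The first 3 digits are (1, 3, 2).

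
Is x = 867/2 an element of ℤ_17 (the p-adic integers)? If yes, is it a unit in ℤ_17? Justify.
x ∈ ℤ_17 but not a unit; v_17(x) = 2 > 0

ℤ_17 = {x ∈ ℚ_17 : v_17(x) ≥ 0} and ℤ_17^× = {x ∈ ℤ_17 : v_17(x) = 0}. Here v_17(867/2) = v_17(num) − v_17(den) = 2; compare against these criteria.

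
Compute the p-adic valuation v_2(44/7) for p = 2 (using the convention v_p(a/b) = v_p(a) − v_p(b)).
v_2(44/7) = 2

Factor powers of 2 from the numerator and denominator of the reduced fraction: 44 = 2^2 · 11 and 7 = 2^0 · 7. Apply v_p(a/b) = v_p(a) − v_p(b): v_2(44/7) = 2 − 0 = 2.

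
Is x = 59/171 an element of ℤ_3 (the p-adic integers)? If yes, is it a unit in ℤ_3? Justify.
x ∉ ℤ_3 (v_3(x) = -2 < 0)

ℤ_3 = {x ∈ ℚ_3 : v_3(x) ≥ 0} and ℤ_3^× = {x ∈ ℤ_3 : v_3(x) = 0}. Here v_3(59/171) = v_3(num) − v_3(den) = -2; compare against these criteria.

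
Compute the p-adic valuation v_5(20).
v_5(20) = 1

v_5(n) is the largest exponent k such that 5^k divides n. Factor out: 20 = 5^1 · 4. (Sign doesn't affect v_p.) So v_5(20) = 1.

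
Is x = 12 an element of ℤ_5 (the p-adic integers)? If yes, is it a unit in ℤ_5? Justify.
x ∈ ℤ_5^× (unit); v_5(x) = 0

ℤ_5 = {x ∈ ℚ_5 : v_5(x) ≥ 0} and ℤ_5^× = {x ∈ ℤ_5 : v_5(x) = 0}. Here v_5(12) = v_5(num) − v_5(den) = 0; compare against these criteria.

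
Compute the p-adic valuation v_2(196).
v_2(196) = 2

v_2(n) is the largest exponent k such that 2^k divides n. Factor out: 196 = 2^2 · 49. (Sign doesn't affect v_p.) So v_2(196) = 2.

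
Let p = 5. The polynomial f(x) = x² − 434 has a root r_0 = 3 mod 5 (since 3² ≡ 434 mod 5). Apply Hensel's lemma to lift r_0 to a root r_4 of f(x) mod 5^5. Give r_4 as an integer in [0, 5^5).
r_4 = 178 (mod 3125)

Hensel's recurrence: r_{i+1} = r_i − f(r_i)·(f′(r_i))^{-1} mod 5^{i+2}, with f′(x) = 2x. Iterate:
  r_0 = 3 (mod 5)
  r_1 = 3 (mod 25)
  r_2 = 53 (mod 125)
  r_3 = 178 (mod 625)
  r_4 = 178 (mod 3125)
Final: r_4 = 178, and one checks f(r_4) ≡ 0 mod 5^5.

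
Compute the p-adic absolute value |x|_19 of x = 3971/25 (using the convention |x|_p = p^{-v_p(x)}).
|3971/25|_19 = 1/361

Step 1 — compute v_19(x) by factoring powers of 19 out of the numerator and denominator: v_19(3971/25) = 2. Step 2 — apply |x|_p = p^{-v_p(x)} = 19^{-2} = 1/361.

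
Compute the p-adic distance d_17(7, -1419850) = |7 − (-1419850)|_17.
d_17(7, -1419850) = 1/1419857

Step 1 — x − y = 7 − (-1419850) = 1419857. Step 2 — v_17(1419857) = 5 (factor: 1419857 = (17^5 · 1); the sign does not affect v_p). Step 3 — |x − y|_17 = 17^{-5} = 1/1419857.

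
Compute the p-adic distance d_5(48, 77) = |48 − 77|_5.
d_5(48, 77) = 1

Step 1 — x − y = 48 − 77 = -29. Step 2 — v_5(-29) = 0 (factor: -29 = −(5^0 · 29); the sign does not affect v_p). Step 3 — |x − y|_5 = 5^{0} = 1.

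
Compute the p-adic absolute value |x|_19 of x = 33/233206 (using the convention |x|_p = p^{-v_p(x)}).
|33/233206|_19 = 6859

Step 1 — compute v_19(x) by factoring powers of 19 out of the numerator and denominator: v_19(33/233206) = -3. Step 2 — apply |x|_p = p^{-v_p(x)} = 19^{3} = 6859.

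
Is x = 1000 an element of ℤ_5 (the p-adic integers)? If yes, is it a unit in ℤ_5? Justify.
x ∈ ℤ_5 but not a unit; v_5(x) = 3 > 0

ℤ_5 = {x ∈ ℚ_5 : v_5(x) ≥ 0} and ℤ_5^× = {x ∈ ℤ_5 : v_5(x) = 0}. Here v_5(1000) = v_5(num) − v_5(den) = 3; compare against these criteria.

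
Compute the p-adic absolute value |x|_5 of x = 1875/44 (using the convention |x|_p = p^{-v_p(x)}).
|1875/44|_5 = 1/625

Step 1 — compute v_5(x) by factoring powers of 5 out of the numerator and denominator: v_5(1875/44) = 4. Step 2 — apply |x|_p = p^{-v_p(x)} = 5^{-4} = 1/625.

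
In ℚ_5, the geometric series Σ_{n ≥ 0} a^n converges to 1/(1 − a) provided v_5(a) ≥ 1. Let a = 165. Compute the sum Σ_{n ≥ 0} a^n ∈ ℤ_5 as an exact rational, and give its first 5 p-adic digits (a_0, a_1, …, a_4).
Σ a^n = 1/(1 − a) = -1/164;  first 5 digits = (1, 3, 0, 1, 2)

v_5(a) = 1 ≥ 1, so the series converges in ℤ_5 to 1/(1 − a) = 1/(1 − 165) = -1/164. Expand this rational in ℤ_5: compute digits iteratively via d_i = x_i mod 5, x_{i+1} = (x_i − d_i)/5. The first 5 digits are (1, 3, 0, 1, 2).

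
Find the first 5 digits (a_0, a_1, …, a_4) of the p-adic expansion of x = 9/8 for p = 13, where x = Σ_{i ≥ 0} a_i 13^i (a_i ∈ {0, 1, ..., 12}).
(a_0, …, a_4) = (6, 11, 4, 11, 4)

v_13(9/8) = 0 (numerator and denominator both coprime to 13), so x ∈ ℤ_13^×. Compute digits iteratively via a_i = x_i mod 13, x_{i+1} = (x_i − a_i)/13, with x_0 = x:
  x_0 = 9/8;  a_0 = 6;  x_1 = (x_0 − 6)/13 = -3/8
  x_1 = -3/8;  a_1 = 11;  x_2 = (x_1 − 11)/13 = -7/8
  x_2 = -7/8;  a_2 = 4;  x_3 = (x_2 − 4)/13 = -3/8
  x_3 = -3/8;  a_3 = 11;  x_4 = (x_3 − 11)/13 = -7/8
  x_4 = -7/8;  a_4 = 4;  x_5 = (x_4 − 4)/13 = -3/8
Digits: (6, 11, 4, 11, 4).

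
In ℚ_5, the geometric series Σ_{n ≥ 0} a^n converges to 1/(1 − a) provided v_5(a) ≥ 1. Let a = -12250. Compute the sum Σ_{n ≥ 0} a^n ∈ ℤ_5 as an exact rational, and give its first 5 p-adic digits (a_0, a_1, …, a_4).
Σ a^n = 1/(1 − a) = 1/12251;  first 5 digits = (1, 0, 0, 2, 0)

v_5(a) = 3 ≥ 1, so the series converges in ℤ_5 to 1/(1 − a) = 1/(1 − (-12250)) = 1/12251. Expand this rational in ℤ_5: compute digits iteratively via d_i = x_i mod 5, x_{i+1} = (x_i − d_i)/5. The first 5 digits are (1, 0, 0, 2, 0).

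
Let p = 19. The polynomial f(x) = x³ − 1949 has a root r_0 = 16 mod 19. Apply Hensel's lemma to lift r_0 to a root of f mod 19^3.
r_2 = 3132 (mod 6859)

Hensel: r_{i+1} = r_i − f(r_i)/f′(r_i) mod 19^{i+2}, where f′(x) = 3x². Iterate:
  r_0 = 16 (mod 19)
  r_1 = 244 (mod 361)
  r_2 = 3132 (mod 6859)
Final: r = 3132 with f(r) ≡ 0 mod 19^3.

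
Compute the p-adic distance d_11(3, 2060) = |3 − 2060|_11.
d_11(3, 2060) = 1/121

Step 1 — x − y = 3 − 2060 = -2057. Step 2 — v_11(-2057) = 2 (factor: -2057 = −(11^2 · 17); the sign does not affect v_p). Step 3 — |x − y|_11 = 11^{-2} = 1/121.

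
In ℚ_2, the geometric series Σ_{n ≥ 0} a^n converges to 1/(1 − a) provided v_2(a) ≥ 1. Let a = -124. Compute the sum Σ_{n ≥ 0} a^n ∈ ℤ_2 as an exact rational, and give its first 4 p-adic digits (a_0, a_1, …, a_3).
Σ a^n = 1/(1 − a) = 1/125;  first 4 digits = (1, 0, 1, 0)

v_2(a) = 2 ≥ 1, so the series converges in ℤ_2 to 1/(1 − a) = 1/(1 − (-124)) = 1/125. Expand this rational in ℤ_2: compute digits iteratively via d_i = x_i mod 2, x_{i+1} = (x_i − d_i)/2. The first 4 digits are (1, 0, 1, 0).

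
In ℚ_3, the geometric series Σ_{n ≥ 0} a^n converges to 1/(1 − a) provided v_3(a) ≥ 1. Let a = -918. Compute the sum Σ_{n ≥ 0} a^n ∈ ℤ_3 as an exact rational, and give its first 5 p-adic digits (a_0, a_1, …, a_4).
Σ a^n = 1/(1 − a) = 1/919;  first 5 digits = (1, 0, 0, 2, 0)

v_3(a) = 3 ≥ 1, so the series converges in ℤ_3 to 1/(1 − a) = 1/(1 − (-918)) = 1/919. Expand this rational in ℤ_3: compute digits iteratively via d_i = x_i mod 3, x_{i+1} = (x_i − d_i)/3. The first 5 digits are (1, 0, 0, 2, 0).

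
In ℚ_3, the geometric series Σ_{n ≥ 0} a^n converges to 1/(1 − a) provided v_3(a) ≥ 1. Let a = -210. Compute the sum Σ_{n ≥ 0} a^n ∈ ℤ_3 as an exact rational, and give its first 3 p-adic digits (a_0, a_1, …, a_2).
Σ a^n = 1/(1 − a) = 1/211;  first 3 digits = (1, 2, 1)

v_3(a) = 1 ≥ 1, so the series converges in ℤ_3 to 1/(1 − a) = 1/(1 − (-210)) = 1/211. Expand this rational in ℤ_3: compute digits iteratively via d_i = x_i mod 3, x_{i+1} = (x_i − d_i)/3. The first 3 digits are (1, 2, 1).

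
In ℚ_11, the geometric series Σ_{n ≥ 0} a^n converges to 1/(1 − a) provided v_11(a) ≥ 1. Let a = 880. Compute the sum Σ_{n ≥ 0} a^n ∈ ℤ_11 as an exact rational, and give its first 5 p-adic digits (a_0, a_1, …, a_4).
Σ a^n = 1/(1 − a) = -1/879;  first 5 digits = (1, 3, 5, 4, 6)

v_11(a) = 1 ≥ 1, so the series converges in ℤ_11 to 1/(1 − a) = 1/(1 − 880) = -1/879. Expand this rational in ℤ_11: compute digits iteratively via d_i = x_i mod 11, x_{i+1} = (x_i − d_i)/11. The first 5 digits are (1, 3, 5, 4, 6).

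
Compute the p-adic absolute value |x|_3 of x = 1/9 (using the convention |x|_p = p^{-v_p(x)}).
|1/9|_3 = 9

Step 1 — compute v_3(x) by factoring powers of 3 out of the numerator and denominator: v_3(1/9) = -2. Step 2 — apply |x|_p = p^{-v_p(x)} = 3^{2} = 9.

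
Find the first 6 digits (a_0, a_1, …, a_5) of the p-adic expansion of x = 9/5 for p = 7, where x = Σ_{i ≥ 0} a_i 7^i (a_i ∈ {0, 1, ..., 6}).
(a_0, …, a_5) = (6, 5, 2, 1, 4, 5)

v_7(9/5) = 0 (numerator and denominator both coprime to 7), so x ∈ ℤ_7^×. Compute digits iteratively via a_i = x_i mod 7, x_{i+1} = (x_i − a_i)/7, with x_0 = x:
  x_0 = 9/5;  a_0 = 6;  x_1 = (x_0 − 6)/7 = -3/5
  x_1 = -3/5;  a_1 = 5;  x_2 = (x_1 − 5)/7 = -4/5
  x_2 = -4/5;  a_2 = 2;  x_3 = (x_2 − 2)/7 = -2/5
  x_3 = -2/5;  a_3 = 1;  x_4 = (x_3 − 1)/7 = -1/5
  x_4 = -1/5;  a_4 = 4;  x_5 = (x_4 − 4)/7 = -3/5
  x_5 = -3/5;  a_5 = 5;  x_6 = (x_5 − 5)/7 = -4/5
Digits: (6, 5, 2, 1, 4, 5).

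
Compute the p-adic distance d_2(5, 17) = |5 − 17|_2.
d_2(5, 17) = 1/4

Step 1 — x − y = 5 − 17 = -12. Step 2 — v_2(-12) = 2 (factor: -12 = −(2^2 · 3); the sign does not affect v_p). Step 3 — |x − y|_2 = 2^{-2} = 1/4.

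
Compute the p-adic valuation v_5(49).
v_5(49) = 0

v_5(n) is the largest exponent k such that 5^k divides n. Factor out: 49 = 5^0 · 49. (Sign doesn't affect v_p.) So v_5(49) = 0.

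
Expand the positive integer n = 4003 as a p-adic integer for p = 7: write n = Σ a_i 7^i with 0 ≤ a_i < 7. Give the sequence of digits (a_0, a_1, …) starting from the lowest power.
(a_0, a_1, …) = (6, 4, 4, 4, 1)

Repeated division by 7 gives the digits low-to-high: 4003 = 6 + 4·7^1 + 4·7^2 + 4·7^3 + 1·7^4. Digit sequence: (6, 4, 4, 4, 1).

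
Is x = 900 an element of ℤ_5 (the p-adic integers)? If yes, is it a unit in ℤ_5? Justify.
x ∈ ℤ_5 but not a unit; v_5(x) = 2 > 0

ℤ_5 = {x ∈ ℚ_5 : v_5(x) ≥ 0} and ℤ_5^× = {x ∈ ℤ_5 : v_5(x) = 0}. Here v_5(900) = v_5(num) − v_5(den) = 2; compare against these criteria.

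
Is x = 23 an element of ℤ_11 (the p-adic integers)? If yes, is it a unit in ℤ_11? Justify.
x ∈ ℤ_11^× (unit); v_11(x) = 0

ℤ_11 = {x ∈ ℚ_11 : v_11(x) ≥ 0} and ℤ_11^× = {x ∈ ℤ_11 : v_11(x) = 0}. Here v_11(23) = v_11(num) − v_11(den) = 0; compare against these criteria.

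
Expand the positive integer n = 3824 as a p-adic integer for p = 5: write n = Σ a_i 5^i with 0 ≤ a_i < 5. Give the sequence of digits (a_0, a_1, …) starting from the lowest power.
(a_0, a_1, …) = (4, 4, 2, 0, 1, 1)

Repeated division by 5 gives the digits low-to-high: 3824 = 4 + 4·5^1 + 2·5^2 + 1·5^4 + 1·5^5. Digit sequence: (4, 4, 2, 0, 1, 1).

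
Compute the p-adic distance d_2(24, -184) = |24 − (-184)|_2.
d_2(24, -184) = 1/16

Step 1 — x − y = 24 − (-184) = 208. Step 2 — v_2(208) = 4 (factor: 208 = (2^4 · 13); the sign does not affect v_p). Step 3 — |x − y|_2 = 2^{-4} = 1/16.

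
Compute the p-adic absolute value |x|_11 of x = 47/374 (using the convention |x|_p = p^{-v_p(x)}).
|47/374|_11 = 11

Step 1 — compute v_11(x) by factoring powers of 11 out of the numerator and denominator: v_11(47/374) = -1. Step 2 — apply |x|_p = p^{-v_p(x)} = 11^{1} = 11.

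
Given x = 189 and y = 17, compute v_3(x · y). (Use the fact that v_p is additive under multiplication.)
v_3(3213) = 3

v_p(x) = 3 (factor: 189 = 3^3 · 7); v_p(y) = 0 (factor: 17 = 3^0 · 17). Additivity: v_p(xy) = v_p(x) + v_p(y) = 3 + 0 = 3. (Direct check: xy = 3213 = 3^3 · (119).)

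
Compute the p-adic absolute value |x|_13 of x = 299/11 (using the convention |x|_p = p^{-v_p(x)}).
|299/11|_13 = 1/13

Step 1 — compute v_13(x) by factoring powers of 13 out of the numerator and denominator: v_13(299/11) = 1. Step 2 — apply |x|_p = p^{-v_p(x)} = 13^{-1} = 1/13.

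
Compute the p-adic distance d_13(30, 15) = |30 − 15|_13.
d_13(30, 15) = 1

Step 1 — x − y = 30 − 15 = 15. Step 2 — v_13(15) = 0 (factor: 15 = (13^0 · 15); the sign does not affect v_p). Step 3 — |x − y|_13 = 13^{0} = 1.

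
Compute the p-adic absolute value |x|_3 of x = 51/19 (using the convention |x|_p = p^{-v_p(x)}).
|51/19|_3 = 1/3

Step 1 — compute v_3(x) by factoring powers of 3 out of the numerator and denominator: v_3(51/19) = 1. Step 2 — apply |x|_p = p^{-v_p(x)} = 3^{-1} = 1/3.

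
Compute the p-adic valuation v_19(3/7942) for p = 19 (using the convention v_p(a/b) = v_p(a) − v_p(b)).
v_19(3/7942) = -2

Factor powers of 19 from the numerator and denominator of the reduced fraction: 3 = 19^0 · 3 and 7942 = 19^2 · 22. Apply v_p(a/b) = v_p(a) − v_p(b): v_19(3/7942) = 0 − 2 = -2.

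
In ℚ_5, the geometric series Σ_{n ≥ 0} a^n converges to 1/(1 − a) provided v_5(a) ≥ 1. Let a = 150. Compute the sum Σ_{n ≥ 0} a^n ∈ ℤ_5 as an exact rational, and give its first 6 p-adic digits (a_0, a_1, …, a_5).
Σ a^n = 1/(1 − a) = -1/149;  first 6 digits = (1, 0, 1, 1, 1, 2)

v_5(a) = 2 ≥ 1, so the series converges in ℤ_5 to 1/(1 − a) = 1/(1 − 150) = -1/149. Expand this rational in ℤ_5: compute digits iteratively via d_i = x_i mod 5, x_{i+1} = (x_i − d_i)/5. The first 6 digits are (1, 0, 1, 1, 1, 2).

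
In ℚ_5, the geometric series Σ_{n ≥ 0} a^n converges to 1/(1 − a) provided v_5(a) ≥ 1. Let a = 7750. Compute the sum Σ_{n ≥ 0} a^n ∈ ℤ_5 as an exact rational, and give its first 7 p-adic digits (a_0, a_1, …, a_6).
Σ a^n = 1/(1 − a) = -1/7749;  first 7 digits = (1, 0, 0, 2, 2, 2, 4)

v_5(a) = 3 ≥ 1, so the series converges in ℤ_5 to 1/(1 − a) = 1/(1 − 7750) = -1/7749. Expand this rational in ℤ_5: compute digits iteratively via d_i = x_i mod 5, x_{i+1} = (x_i − d_i)/5. The first 7 digits are (1, 0, 0, 2, 2, 2, 4).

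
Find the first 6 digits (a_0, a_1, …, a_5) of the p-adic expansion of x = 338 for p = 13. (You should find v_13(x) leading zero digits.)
(a_0, …, a_5) = (0, 0, 2, 0, 0, 0)

v_13(338) = 2, so a_0 = ... = a_1 = 0. Factor out: x = 13^2 · u with u = 2 a unit in ℤ_13. Expand u iteratively via a_{v+i} = u_i mod 13, u_{i+1} = (u_i − a_{v+i})/13:
  u_0 = 2;  a_2 = 2;  u_1 = (u_0 − 2)/13 = 0
  u_1 = 0;  a_3 = 0;  u_2 = (u_1 − 0)/13 = 0
  u_2 = 0;  a_4 = 0;  u_3 = (u_2 − 0)/13 = 0
  u_3 = 0;  a_5 = 0;  u_4 = (u_3 − 0)/13 = 0
Digits: (0, 0, 2, 0, 0, 0).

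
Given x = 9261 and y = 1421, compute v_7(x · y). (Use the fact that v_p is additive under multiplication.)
v_7(13159881) = 5

v_p(x) = 3 (factor: 9261 = 7^3 · 27); v_p(y) = 2 (factor: 1421 = 7^2 · 29). Additivity: v_p(xy) = v_p(x) + v_p(y) = 3 + 2 = 5. (Direct check: xy = 13159881 = 7^5 · (783).)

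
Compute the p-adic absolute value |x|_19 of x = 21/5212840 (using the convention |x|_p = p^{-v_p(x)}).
|21/5212840|_19 = 130321

Step 1 — compute v_19(x) by factoring powers of 19 out of the numerator and denominator: v_19(21/5212840) = -4. Step 2 — apply |x|_p = p^{-v_p(x)} = 19^{4} = 130321.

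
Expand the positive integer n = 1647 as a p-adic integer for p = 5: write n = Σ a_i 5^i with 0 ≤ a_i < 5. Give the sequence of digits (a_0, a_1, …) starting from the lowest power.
(a_0, a_1, …) = (2, 4, 0, 3, 2)

Repeated division by 5 gives the digits low-to-high: 1647 = 2 + 4·5^1 + 3·5^3 + 2·5^4. Digit sequence: (2, 4, 0, 3, 2).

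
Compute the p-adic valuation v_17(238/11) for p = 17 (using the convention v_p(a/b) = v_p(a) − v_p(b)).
v_17(238/11) = 1

Factor powers of 17 from the numerator and denominator of the reduced fraction: 238 = 17^1 · 14 and 11 = 17^0 · 11. Apply v_p(a/b) = v_p(a) − v_p(b): v_17(238/11) = 1 − 0 = 1.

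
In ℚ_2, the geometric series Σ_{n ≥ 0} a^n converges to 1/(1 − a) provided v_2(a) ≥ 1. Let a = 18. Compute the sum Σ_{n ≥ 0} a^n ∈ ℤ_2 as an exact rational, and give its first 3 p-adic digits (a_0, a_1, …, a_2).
Σ a^n = 1/(1 − a) = -1/17;  first 3 digits = (1, 1, 1)

v_2(a) = 1 ≥ 1, so the series converges in ℤ_2 to 1/(1 − a) = 1/(1 − 18) = -1/17. Expand this rational in ℤ_2: compute digits iteratively via d_i = x_i mod 2, x_{i+1} = (x_i − d_i)/2. The first 3 digits are (1, 1, 1).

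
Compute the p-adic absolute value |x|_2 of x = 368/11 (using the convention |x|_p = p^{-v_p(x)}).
|368/11|_2 = 1/16

Step 1 — compute v_2(x) by factoring powers of 2 out of the numerator and denominator: v_2(368/11) = 4. Step 2 — apply |x|_p = p^{-v_p(x)} = 2^{-4} = 1/16.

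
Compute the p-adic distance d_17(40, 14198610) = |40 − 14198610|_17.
d_17(40, 14198610) = 1/1419857

Step 1 — x − y = 40 − 14198610 = -14198570. Step 2 — v_17(-14198570) = 5 (factor: -14198570 = −(17^5 · 10); the sign does not affect v_p). Step 3 — |x − y|_17 = 17^{-5} = 1/1419857.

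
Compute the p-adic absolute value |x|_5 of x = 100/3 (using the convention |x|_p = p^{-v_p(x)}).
|100/3|_5 = 1/25

Step 1 — compute v_5(x) by factoring powers of 5 out of the numerator and denominator: v_5(100/3) = 2. Step 2 — apply |x|_p = p^{-v_p(x)} = 5^{-2} = 1/25.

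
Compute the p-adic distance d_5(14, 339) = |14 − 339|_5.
d_5(14, 339) = 1/25

Step 1 — x − y = 14 − 339 = -325. Step 2 — v_5(-325) = 2 (factor: -325 = −(5^2 · 13); the sign does not affect v_p). Step 3 — |x − y|_5 = 5^{-2} = 1/25.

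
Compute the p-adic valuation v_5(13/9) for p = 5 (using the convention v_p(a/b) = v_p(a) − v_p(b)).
v_5(13/9) = 0

Factor powers of 5 from the numerator and denominator of the reduced fraction: 13 = 5^0 · 13 and 9 = 5^0 · 9. Apply v_p(a/b) = v_p(a) − v_p(b): v_5(13/9) = 0 − 0 = 0.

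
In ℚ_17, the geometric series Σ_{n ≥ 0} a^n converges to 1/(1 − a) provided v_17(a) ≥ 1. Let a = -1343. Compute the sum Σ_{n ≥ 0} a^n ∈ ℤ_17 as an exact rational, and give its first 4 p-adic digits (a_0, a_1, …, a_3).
Σ a^n = 1/(1 − a) = 1/1344;  first 4 digits = (1, 6, 14, 4)

v_17(a) = 1 ≥ 1, so the series converges in ℤ_17 to 1/(1 − a) = 1/(1 − (-1343)) = 1/1344. Expand this rational in ℤ_17: compute digits iteratively via d_i = x_i mod 17, x_{i+1} = (x_i − d_i)/17. The first 4 digits are (1, 6, 14, 4).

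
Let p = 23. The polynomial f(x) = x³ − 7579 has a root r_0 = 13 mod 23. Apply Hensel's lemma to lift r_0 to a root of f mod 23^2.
r_1 = 105 (mod 529)

Hensel: r_{i+1} = r_i − f(r_i)/f′(r_i) mod 23^{i+2}, where f′(x) = 3x². Iterate:
  r_0 = 13 (mod 23)
  r_1 = 105 (mod 529)
Final: r = 105 with f(r) ≡ 0 mod 23^2.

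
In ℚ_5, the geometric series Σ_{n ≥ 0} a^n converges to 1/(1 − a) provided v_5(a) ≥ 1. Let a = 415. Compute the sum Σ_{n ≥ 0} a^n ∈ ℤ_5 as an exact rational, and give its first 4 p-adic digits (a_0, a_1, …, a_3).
Σ a^n = 1/(1 − a) = -1/414;  first 4 digits = (1, 3, 0, 3)

v_5(a) = 1 ≥ 1, so the series converges in ℤ_5 to 1/(1 − a) = 1/(1 − 415) = -1/414. Expand this rational in ℤ_5: compute digits iteratively via d_i = x_i mod 5, x_{i+1} = (x_i − d_i)/5. The first 4 digits are (1, 3, 0, 3).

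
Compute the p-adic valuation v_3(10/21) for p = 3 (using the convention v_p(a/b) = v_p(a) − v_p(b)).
v_3(10/21) = -1

Factor powers of 3 from the numerator and denominator of the reduced fraction: 10 = 3^0 · 10 and 21 = 3^1 · 7. Apply v_p(a/b) = v_p(a) − v_p(b): v_3(10/21) = 0 − 1 = -1.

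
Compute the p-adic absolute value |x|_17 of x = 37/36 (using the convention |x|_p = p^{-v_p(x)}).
|37/36|_17 = 1

Step 1 — compute v_17(x) by factoring powers of 17 out of the numerator and denominator: v_17(37/36) = 0. Step 2 — apply |x|_p = p^{-v_p(x)} = 17^{0} = 1.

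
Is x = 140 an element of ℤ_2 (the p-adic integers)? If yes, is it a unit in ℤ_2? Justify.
x ∈ ℤ_2 but not a unit; v_2(x) = 2 > 0

ℤ_2 = {x ∈ ℚ_2 : v_2(x) ≥ 0} and ℤ_2^× = {x ∈ ℤ_2 : v_2(x) = 0}. Here v_2(140) = v_2(num) − v_2(den) = 2; compare against these criteria.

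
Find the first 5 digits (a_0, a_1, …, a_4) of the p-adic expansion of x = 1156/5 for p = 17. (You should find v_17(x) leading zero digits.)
(a_0, …, a_4) = (0, 0, 11, 13, 6)

v_17(1156/5) = 2, so a_0 = ... = a_1 = 0. Factor out: x = 17^2 · u with u = 4/5 a unit in ℤ_17. Expand u iteratively via a_{v+i} = u_i mod 17, u_{i+1} = (u_i − a_{v+i})/17:
  u_0 = 4/5;  a_2 = 11;  u_1 = (u_0 − 11)/17 = -3/5
  u_1 = -3/5;  a_3 = 13;  u_2 = (u_1 − 13)/17 = -4/5
  u_2 = -4/5;  a_4 = 6;  u_3 = (u_2 − 6)/17 = -2/5
Digits: (0, 0, 11, 13, 6).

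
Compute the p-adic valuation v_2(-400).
v_2(-400) = 4

v_2(n) is the largest exponent k such that 2^k divides n. Factor out: -400 = -2^4 · 25. (Sign doesn't affect v_p.) So v_2(-400) = 4.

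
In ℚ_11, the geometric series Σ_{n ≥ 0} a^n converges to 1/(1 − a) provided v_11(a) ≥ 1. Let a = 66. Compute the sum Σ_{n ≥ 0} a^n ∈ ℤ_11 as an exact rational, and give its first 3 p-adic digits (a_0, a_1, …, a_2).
Σ a^n = 1/(1 − a) = -1/65;  first 3 digits = (1, 6, 3)

v_11(a) = 1 ≥ 1, so the series converges in ℤ_11 to 1/(1 − a) = 1/(1 − 66) = -1/65. Expand this rational in ℤ_11: compute digits iteratively via d_i = x_i mod 11, x_{i+1} = (x_i − d_i)/11. The first 3 digits are (1, 6, 3).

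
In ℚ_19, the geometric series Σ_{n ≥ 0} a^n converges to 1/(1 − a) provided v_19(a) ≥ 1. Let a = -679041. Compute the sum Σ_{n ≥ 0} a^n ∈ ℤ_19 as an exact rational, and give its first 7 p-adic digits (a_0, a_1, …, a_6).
Σ a^n = 1/(1 − a) = 1/679042;  first 7 digits = (1, 0, 0, 15, 13, 18, 15)

v_19(a) = 3 ≥ 1, so the series converges in ℤ_19 to 1/(1 − a) = 1/(1 − (-679041)) = 1/679042. Expand this rational in ℤ_19: compute digits iteratively via d_i = x_i mod 19, x_{i+1} = (x_i − d_i)/19. The first 7 digits are (1, 0, 0, 15, 13, 18, 15).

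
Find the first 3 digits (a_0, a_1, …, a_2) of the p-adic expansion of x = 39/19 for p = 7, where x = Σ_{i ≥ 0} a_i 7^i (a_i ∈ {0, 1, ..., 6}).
(a_0, …, a_2) = (5, 4, 6)

v_7(39/19) = 0 (numerator and denominator both coprime to 7), so x ∈ ℤ_7^×. Compute digits iteratively via a_i = x_i mod 7, x_{i+1} = (x_i − a_i)/7, with x_0 = x:
  x_0 = 39/19;  a_0 = 5;  x_1 = (x_0 − 5)/7 = -8/19
  x_1 = -8/19;  a_1 = 4;  x_2 = (x_1 − 4)/7 = -12/19
  x_2 = -12/19;  a_2 = 6;  x_3 = (x_2 − 6)/7 = -18/19
Digits: (5, 4, 6).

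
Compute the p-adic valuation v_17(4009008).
v_17(4009008) = 4

v_17(n) is the largest exponent k such that 17^k divides n. Factor out: 4009008 = 17^4 · 48. (Sign doesn't affect v_p.) So v_17(4009008) = 4.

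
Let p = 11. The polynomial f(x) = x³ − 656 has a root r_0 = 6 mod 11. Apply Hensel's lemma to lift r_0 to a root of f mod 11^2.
r_1 = 28 (mod 121)

Hensel: r_{i+1} = r_i − f(r_i)/f′(r_i) mod 11^{i+2}, where f′(x) = 3x². Iterate:
  r_0 = 6 (mod 11)
  r_1 = 28 (mod 121)
Final: r = 28 with f(r) ≡ 0 mod 11^2.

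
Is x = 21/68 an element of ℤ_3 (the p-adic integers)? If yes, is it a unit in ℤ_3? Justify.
x ∈ ℤ_3 but not a unit; v_3(x) = 1 > 0

ℤ_3 = {x ∈ ℚ_3 : v_3(x) ≥ 0} and ℤ_3^× = {x ∈ ℤ_3 : v_3(x) = 0}. Here v_3(21/68) = v_3(num) − v_3(den) = 1; compare against these criteria.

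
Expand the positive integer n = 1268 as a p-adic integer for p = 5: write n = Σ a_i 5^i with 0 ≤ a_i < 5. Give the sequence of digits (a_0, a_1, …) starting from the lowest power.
(a_0, a_1, …) = (3, 3, 0, 0, 2)

Repeated division by 5 gives the digits low-to-high: 1268 = 3 + 3·5^1 + 2·5^4. Digit sequence: (3, 3, 0, 0, 2).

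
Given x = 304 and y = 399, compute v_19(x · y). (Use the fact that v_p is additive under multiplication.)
v_19(121296) = 2

v_p(x) = 1 (factor: 304 = 19^1 · 16); v_p(y) = 1 (factor: 399 = 19^1 · 21). Additivity: v_p(xy) = v_p(x) + v_p(y) = 1 + 1 = 2. (Direct check: xy = 121296 = 19^2 · (336).)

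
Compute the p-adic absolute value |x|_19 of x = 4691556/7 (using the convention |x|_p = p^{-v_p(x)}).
|4691556/7|_19 = 1/130321

Step 1 — compute v_19(x) by factoring powers of 19 out of the numerator and denominator: v_19(4691556/7) = 4. Step 2 — apply |x|_p = p^{-v_p(x)} = 19^{-4} = 1/130321.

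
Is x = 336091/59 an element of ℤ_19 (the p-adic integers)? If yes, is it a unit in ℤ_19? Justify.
x ∈ ℤ_19 but not a unit; v_19(x) = 3 > 0

ℤ_19 = {x ∈ ℚ_19 : v_19(x) ≥ 0} and ℤ_19^× = {x ∈ ℤ_19 : v_19(x) = 0}. Here v_19(336091/59) = v_19(num) − v_19(den) = 3; compare against these criteria.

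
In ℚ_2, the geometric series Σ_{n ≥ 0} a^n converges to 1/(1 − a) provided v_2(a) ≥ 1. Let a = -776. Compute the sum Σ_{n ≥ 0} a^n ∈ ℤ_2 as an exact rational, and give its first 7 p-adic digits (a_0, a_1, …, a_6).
Σ a^n = 1/(1 − a) = 1/777;  first 7 digits = (1, 0, 0, 1, 1, 1, 0)

v_2(a) = 3 ≥ 1, so the series converges in ℤ_2 to 1/(1 − a) = 1/(1 − (-776)) = 1/777. Expand this rational in ℤ_2: compute digits iteratively via d_i = x_i mod 2, x_{i+1} = (x_i − d_i)/2. The first 7 digits are (1, 0, 0, 1, 1, 1, 0).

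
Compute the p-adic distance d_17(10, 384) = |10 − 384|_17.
d_17(10, 384) = 1/17

Step 1 — x − y = 10 − 384 = -374. Step 2 — v_17(-374) = 1 (factor: -374 = −(17^1 · 22); the sign does not affect v_p). Step 3 — |x − y|_17 = 17^{-1} = 1/17.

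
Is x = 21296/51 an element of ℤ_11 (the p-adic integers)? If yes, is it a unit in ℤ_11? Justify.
x ∈ ℤ_11 but not a unit; v_11(x) = 3 > 0

ℤ_11 = {x ∈ ℚ_11 : v_11(x) ≥ 0} and ℤ_11^× = {x ∈ ℤ_11 : v_11(x) = 0}. Here v_11(21296/51) = v_11(num) − v_11(den) = 3; compare against these criteria.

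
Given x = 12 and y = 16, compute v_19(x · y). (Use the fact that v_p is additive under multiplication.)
v_19(192) = 0

v_p(x) = 0 (factor: 12 = 19^0 · 12); v_p(y) = 0 (factor: 16 = 19^0 · 16). Additivity: v_p(xy) = v_p(x) + v_p(y) = 0 + 0 = 0. (Direct check: xy = 192 = 19^0 · (192).)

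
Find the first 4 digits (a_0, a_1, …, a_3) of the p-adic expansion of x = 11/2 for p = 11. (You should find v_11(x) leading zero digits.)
(a_0, …, a_3) = (0, 6, 5, 5)

v_11(11/2) = 1, so a_0 = ... = a_0 = 0. Factor out: x = 11^1 · u with u = 1/2 a unit in ℤ_11. Expand u iteratively via a_{v+i} = u_i mod 11, u_{i+1} = (u_i − a_{v+i})/11:
  u_0 = 1/2;  a_1 = 6;  u_1 = (u_0 − 6)/11 = -1/2
  u_1 = -1/2;  a_2 = 5;  u_2 = (u_1 − 5)/11 = -1/2
  u_2 = -1/2;  a_3 = 5;  u_3 = (u_2 − 5)/11 = -1/2
Digits: (0, 6, 5, 5).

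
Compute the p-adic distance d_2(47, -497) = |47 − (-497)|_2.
d_2(47, -497) = 1/32

Step 1 — x − y = 47 − (-497) = 544. Step 2 — v_2(544) = 5 (factor: 544 = (2^5 · 17); the sign does not affect v_p). Step 3 — |x − y|_2 = 2^{-5} = 1/32.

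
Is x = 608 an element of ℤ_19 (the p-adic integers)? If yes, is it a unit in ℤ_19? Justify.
x ∈ ℤ_19 but not a unit; v_19(x) = 1 > 0

ℤ_19 = {x ∈ ℚ_19 : v_19(x) ≥ 0} and ℤ_19^× = {x ∈ ℤ_19 : v_19(x) = 0}. Here v_19(608) = v_19(num) − v_19(den) = 1; compare against these criteria.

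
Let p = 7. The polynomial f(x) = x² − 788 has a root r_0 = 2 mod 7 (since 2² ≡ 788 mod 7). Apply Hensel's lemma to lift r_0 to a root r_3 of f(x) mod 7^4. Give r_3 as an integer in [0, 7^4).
r_3 = 198 (mod 2401)

Hensel's recurrence: r_{i+1} = r_i − f(r_i)·(f′(r_i))^{-1} mod 7^{i+2}, with f′(x) = 2x. Iterate:
  r_0 = 2 (mod 7)
  r_1 = 2 (mod 49)
  r_2 = 198 (mod 343)
  r_3 = 198 (mod 2401)
Final: r_3 = 198, and one checks f(r_3) ≡ 0 mod 7^4.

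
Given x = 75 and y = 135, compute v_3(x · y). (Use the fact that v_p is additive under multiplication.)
v_3(10125) = 4

v_p(x) = 1 (factor: 75 = 3^1 · 25); v_p(y) = 3 (factor: 135 = 3^3 · 5). Additivity: v_p(xy) = v_p(x) + v_p(y) = 1 + 3 = 4. (Direct check: xy = 10125 = 3^4 · (125).)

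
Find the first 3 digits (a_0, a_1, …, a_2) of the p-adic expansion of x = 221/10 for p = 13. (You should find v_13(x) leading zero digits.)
(a_0, …, a_2) = (0, 3, 9)

v_13(221/10) = 1, so a_0 = ... = a_0 = 0. Factor out: x = 13^1 · u with u = 17/10 a unit in ℤ_13. Expand u iteratively via a_{v+i} = u_i mod 13, u_{i+1} = (u_i − a_{v+i})/13:
  u_0 = 17/10;  a_1 = 3;  u_1 = (u_0 − 3)/13 = -1/10
  u_1 = -1/10;  a_2 = 9;  u_2 = (u_1 − 9)/13 = -7/10
Digits: (0, 3, 9).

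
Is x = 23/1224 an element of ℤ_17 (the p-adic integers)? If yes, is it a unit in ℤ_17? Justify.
x ∉ ℤ_17 (v_17(x) = -1 < 0)

ℤ_17 = {x ∈ ℚ_17 : v_17(x) ≥ 0} and ℤ_17^× = {x ∈ ℤ_17 : v_17(x) = 0}. Here v_17(23/1224) = v_17(num) − v_17(den) = -1; compare against these criteria.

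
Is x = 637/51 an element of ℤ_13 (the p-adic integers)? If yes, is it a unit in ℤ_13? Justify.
x ∈ ℤ_13 but not a unit; v_13(x) = 1 > 0

ℤ_13 = {x ∈ ℚ_13 : v_13(x) ≥ 0} and ℤ_13^× = {x ∈ ℤ_13 : v_13(x) = 0}. Here v_13(637/51) = v_13(num) − v_13(den) = 1; compare against these criteria.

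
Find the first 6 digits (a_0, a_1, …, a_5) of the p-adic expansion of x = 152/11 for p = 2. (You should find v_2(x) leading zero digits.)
(a_0, …, a_5) = (0, 0, 0, 1, 0, 0)

v_2(152/11) = 3, so a_0 = ... = a_2 = 0. Factor out: x = 2^3 · u with u = 19/11 a unit in ℤ_2. Expand u iteratively via a_{v+i} = u_i mod 2, u_{i+1} = (u_i − a_{v+i})/2:
  u_0 = 19/11;  a_3 = 1;  u_1 = (u_0 − 1)/2 = 4/11
  u_1 = 4/11;  a_4 = 0;  u_2 = (u_1 − 0)/2 = 2/11
  u_2 = 2/11;  a_5 = 0;  u_3 = (u_2 − 0)/2 = 1/11
Digits: (0, 0, 0, 1, 0, 0).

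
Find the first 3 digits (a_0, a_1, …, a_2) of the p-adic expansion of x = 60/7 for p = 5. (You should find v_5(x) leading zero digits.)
(a_0, …, a_2) = (0, 1, 3)

v_5(60/7) = 1, so a_0 = ... = a_0 = 0. Factor out: x = 5^1 · u with u = 12/7 a unit in ℤ_5. Expand u iteratively via a_{v+i} = u_i mod 5, u_{i+1} = (u_i − a_{v+i})/5:
  u_0 = 12/7;  a_1 = 1;  u_1 = (u_0 − 1)/5 = 1/7
  u_1 = 1/7;  a_2 = 3;  u_2 = (u_1 − 3)/5 = -4/7
Digits: (0, 1, 3).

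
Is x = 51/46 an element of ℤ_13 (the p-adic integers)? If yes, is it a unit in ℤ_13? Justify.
x ∈ ℤ_13^× (unit); v_13(x) = 0

ℤ_13 = {x ∈ ℚ_13 : v_13(x) ≥ 0} and ℤ_13^× = {x ∈ ℤ_13 : v_13(x) = 0}. Here v_13(51/46) = v_13(num) − v_13(den) = 0; compare against these criteria.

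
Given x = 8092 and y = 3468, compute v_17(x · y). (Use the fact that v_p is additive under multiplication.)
v_17(28063056) = 4

v_p(x) = 2 (factor: 8092 = 17^2 · 28); v_p(y) = 2 (factor: 3468 = 17^2 · 12). Additivity: v_p(xy) = v_p(x) + v_p(y) = 2 + 2 = 4. (Direct check: xy = 28063056 = 17^4 · (336).)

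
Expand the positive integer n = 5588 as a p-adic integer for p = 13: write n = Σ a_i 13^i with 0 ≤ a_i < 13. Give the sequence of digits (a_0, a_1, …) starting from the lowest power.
(a_0, a_1, …) = (11, 0, 7, 2)

Repeated division by 13 gives the digits low-to-high: 5588 = 11 + 7·13^2 + 2·13^3. Digit sequence: (11, 0, 7, 2).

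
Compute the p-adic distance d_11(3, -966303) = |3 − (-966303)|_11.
d_11(3, -966303) = 1/161051

Step 1 — x − y = 3 − (-966303) = 966306. Step 2 — v_11(966306) = 5 (factor: 966306 = (11^5 · 6); the sign does not affect v_p). Step 3 — |x − y|_11 = 11^{-5} = 1/161051.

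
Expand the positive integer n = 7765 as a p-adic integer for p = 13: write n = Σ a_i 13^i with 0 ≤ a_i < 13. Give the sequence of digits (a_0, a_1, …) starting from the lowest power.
(a_0, a_1, …) = (4, 12, 6, 3)

Repeated division by 13 gives the digits low-to-high: 7765 = 4 + 12·13^1 + 6·13^2 + 3·13^3. Digit sequence: (4, 12, 6, 3).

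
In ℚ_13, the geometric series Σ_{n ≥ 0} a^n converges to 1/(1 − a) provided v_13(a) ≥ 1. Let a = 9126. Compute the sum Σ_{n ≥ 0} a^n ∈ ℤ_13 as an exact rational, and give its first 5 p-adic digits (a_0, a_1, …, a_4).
Σ a^n = 1/(1 − a) = -1/9125;  first 5 digits = (1, 0, 2, 4, 4)

v_13(a) = 2 ≥ 1, so the series converges in ℤ_13 to 1/(1 − a) = 1/(1 − 9126) = -1/9125. Expand this rational in ℤ_13: compute digits iteratively via d_i = x_i mod 13, x_{i+1} = (x_i − d_i)/13. The first 5 digits are (1, 0, 2, 4, 4).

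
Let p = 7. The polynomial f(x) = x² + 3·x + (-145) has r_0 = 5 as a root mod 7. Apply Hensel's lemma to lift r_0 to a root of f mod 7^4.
r_3 = 2252 (mod 2401)

Hensel: r_{i+1} = r_i − f(r_i)·(f′(r_i))^{-1} mod 7^{i+2}, f′(x) = 2x + 3. Iterate:
  r_0 = 5 (mod 7)
  r_1 = 47 (mod 49)
  r_2 = 194 (mod 343)
  r_3 = 2252 (mod 2401)
Final: r = 2252 satisfies f(r) ≡ 0 mod 7^4.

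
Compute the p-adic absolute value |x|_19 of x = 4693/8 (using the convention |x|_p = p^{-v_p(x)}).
|4693/8|_19 = 1/361

Step 1 — compute v_19(x) by factoring powers of 19 out of the numerator and denominator: v_19(4693/8) = 2. Step 2 — apply |x|_p = p^{-v_p(x)} = 19^{-2} = 1/361.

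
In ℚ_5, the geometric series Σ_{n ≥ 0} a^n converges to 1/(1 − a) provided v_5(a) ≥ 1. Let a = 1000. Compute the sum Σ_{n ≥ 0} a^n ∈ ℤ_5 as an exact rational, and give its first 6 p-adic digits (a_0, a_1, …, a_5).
Σ a^n = 1/(1 − a) = -1/999;  first 6 digits = (1, 0, 0, 3, 1, 0)

v_5(a) = 3 ≥ 1, so the series converges in ℤ_5 to 1/(1 − a) = 1/(1 − 1000) = -1/999. Expand this rational in ℤ_5: compute digits iteratively via d_i = x_i mod 5, x_{i+1} = (x_i − d_i)/5. The first 6 digits are (1, 0, 0, 3, 1, 0).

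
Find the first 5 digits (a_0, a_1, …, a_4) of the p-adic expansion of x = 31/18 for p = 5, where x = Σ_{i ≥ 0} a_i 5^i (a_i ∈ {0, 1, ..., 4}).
(a_0, …, a_4) = (2, 3, 3, 4, 1)

v_5(31/18) = 0 (numerator and denominator both coprime to 5), so x ∈ ℤ_5^×. Compute digits iteratively via a_i = x_i mod 5, x_{i+1} = (x_i − a_i)/5, with x_0 = x:
  x_0 = 31/18;  a_0 = 2;  x_1 = (x_0 − 2)/5 = -1/18
  x_1 = -1/18;  a_1 = 3;  x_2 = (x_1 − 3)/5 = -11/18
  x_2 = -11/18;  a_2 = 3;  x_3 = (x_2 − 3)/5 = -13/18
  x_3 = -13/18;  a_3 = 4;  x_4 = (x_3 − 4)/5 = -17/18
  x_4 = -17/18;  a_4 = 1;  x_5 = (x_4 − 1)/5 = -7/18
Digits: (2, 3, 3, 4, 1).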